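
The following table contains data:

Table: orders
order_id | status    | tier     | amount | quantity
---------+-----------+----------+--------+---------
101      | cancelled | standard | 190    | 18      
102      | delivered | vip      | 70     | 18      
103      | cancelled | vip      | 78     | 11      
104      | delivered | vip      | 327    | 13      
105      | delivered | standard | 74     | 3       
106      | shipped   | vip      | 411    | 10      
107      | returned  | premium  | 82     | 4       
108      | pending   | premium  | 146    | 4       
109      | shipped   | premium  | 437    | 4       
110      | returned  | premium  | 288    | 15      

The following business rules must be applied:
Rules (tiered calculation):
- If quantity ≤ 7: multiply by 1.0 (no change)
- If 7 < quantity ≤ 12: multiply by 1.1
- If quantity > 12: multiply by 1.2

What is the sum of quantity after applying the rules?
114.9

Step 1: Tier 1 (quantity ≤ 7): 4 records, sum = 15 × 1.0 = 15.0
Step 2: Tier 2 (7 < quantity ≤ 12): 2 records, sum = 21 × 1.1 = 23.1
Step 3: Tier 3 (quantity > 12): 4 records, sum = 64 × 1.2 = 76.8
Step 4: Final sum = 15.0 + 23.1 + 76.8 = 114.9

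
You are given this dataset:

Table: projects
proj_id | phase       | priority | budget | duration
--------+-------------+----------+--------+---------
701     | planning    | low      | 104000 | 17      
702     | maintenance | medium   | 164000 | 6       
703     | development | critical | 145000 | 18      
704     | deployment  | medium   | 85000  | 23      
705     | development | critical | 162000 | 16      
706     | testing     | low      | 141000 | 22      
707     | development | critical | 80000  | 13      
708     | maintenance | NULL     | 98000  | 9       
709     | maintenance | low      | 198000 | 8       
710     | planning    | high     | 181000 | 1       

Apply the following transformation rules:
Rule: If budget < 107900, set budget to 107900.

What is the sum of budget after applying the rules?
1422600

Step 1: 4 records have budget < 107900
Step 2: These records originally summed to 367000
Step 3: After setting to minimum: 4 × 107900 = 431600
Step 4: Unaffected records sum: 991000
Step 5: Final sum = 431600 + 991000 = 1422600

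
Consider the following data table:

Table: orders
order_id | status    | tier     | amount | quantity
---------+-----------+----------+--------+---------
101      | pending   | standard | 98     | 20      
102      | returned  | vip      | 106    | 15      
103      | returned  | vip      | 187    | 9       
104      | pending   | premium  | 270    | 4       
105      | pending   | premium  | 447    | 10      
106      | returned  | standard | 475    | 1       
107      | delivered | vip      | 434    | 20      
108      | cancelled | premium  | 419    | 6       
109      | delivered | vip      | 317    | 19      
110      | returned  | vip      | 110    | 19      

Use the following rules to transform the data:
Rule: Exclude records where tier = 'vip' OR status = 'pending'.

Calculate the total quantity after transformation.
7

Step 1: Find records where tier = 'vip' OR status = 'pending'
Step 2: 8 records match, summing to 116
Step 3: Original sum: 123
Step 4: Remaining sum = 123 - 116 = 7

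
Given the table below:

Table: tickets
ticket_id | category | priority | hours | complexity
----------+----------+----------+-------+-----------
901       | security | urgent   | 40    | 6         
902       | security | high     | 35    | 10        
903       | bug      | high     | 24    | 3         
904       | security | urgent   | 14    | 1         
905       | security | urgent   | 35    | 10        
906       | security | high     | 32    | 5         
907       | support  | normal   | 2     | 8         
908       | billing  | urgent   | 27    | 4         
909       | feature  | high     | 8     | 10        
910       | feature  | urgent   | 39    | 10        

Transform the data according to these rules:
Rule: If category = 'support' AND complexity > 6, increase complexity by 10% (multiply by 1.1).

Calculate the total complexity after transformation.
67.8

Step 1: Find records where category = 'support' AND complexity > 6
Step 2: 1 records match, summing to 8
Step 3: After multiplier: 8 × 1.1 = 8.8
Step 4: Unaffected records sum: 59
Step 5: Final sum = 8.8 + 59 = 67.8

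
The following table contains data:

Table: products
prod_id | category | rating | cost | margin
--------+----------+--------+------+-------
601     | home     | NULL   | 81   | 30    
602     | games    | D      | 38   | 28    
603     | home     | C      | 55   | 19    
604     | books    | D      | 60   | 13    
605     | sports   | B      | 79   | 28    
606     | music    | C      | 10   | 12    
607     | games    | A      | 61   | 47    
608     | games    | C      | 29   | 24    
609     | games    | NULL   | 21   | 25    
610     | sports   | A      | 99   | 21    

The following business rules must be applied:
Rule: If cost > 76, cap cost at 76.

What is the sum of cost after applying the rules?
502

Step 1: 3 records have cost > 76
Step 2: These records originally summed to 259
Step 3: After capping: 3 × 76 = 228
Step 4: Unaffected records sum: 274
Step 5: Final sum = 228 + 274 = 502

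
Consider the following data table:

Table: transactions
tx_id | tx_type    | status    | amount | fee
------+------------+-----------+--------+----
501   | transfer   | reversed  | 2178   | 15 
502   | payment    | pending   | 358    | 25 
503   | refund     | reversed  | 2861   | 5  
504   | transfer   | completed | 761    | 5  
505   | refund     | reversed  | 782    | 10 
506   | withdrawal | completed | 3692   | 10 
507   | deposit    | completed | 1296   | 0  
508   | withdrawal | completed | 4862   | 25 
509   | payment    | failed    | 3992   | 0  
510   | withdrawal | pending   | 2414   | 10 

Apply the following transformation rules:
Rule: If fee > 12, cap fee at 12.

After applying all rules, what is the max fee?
12

Step 1: Original maximum fee = 25
Step 2: Apply cap at 12
Step 3: 3 records had fee > 12 and were capped
Step 4: Maximum after transformation = 12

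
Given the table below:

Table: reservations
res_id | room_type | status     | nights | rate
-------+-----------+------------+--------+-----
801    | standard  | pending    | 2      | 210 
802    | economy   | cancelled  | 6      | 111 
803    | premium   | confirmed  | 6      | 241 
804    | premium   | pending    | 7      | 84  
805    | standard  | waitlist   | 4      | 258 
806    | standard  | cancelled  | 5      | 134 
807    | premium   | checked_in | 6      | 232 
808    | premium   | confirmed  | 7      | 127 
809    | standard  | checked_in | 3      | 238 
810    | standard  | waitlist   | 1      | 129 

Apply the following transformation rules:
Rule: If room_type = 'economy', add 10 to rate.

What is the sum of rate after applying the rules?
1774

Step 1: Count records where room_type = 'economy': 1
Step 2: Total bonus added: 1 × 10 = 10
Step 3: Original sum of rate: 1764
Step 4: Final sum = 1764 + 10 = 1774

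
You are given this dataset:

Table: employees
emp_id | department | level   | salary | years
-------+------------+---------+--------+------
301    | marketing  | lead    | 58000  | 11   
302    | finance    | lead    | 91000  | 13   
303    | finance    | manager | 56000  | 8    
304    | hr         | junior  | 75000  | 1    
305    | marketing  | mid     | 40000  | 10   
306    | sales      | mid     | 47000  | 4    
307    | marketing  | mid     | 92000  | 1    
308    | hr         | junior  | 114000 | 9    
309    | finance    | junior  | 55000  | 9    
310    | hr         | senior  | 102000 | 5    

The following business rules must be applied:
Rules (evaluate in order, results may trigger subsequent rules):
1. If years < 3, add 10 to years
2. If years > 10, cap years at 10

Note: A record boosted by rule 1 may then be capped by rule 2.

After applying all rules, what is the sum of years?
85

Step 1: Apply rule 1 to records with years < 3
  - 2 records get bonus of 10
  - Of these, 2 records then exceed 10 and get capped
Step 2: Apply rule 2 to records with years > 10
  - 2 records (original) are capped
Step 3: Calculate final sum = 85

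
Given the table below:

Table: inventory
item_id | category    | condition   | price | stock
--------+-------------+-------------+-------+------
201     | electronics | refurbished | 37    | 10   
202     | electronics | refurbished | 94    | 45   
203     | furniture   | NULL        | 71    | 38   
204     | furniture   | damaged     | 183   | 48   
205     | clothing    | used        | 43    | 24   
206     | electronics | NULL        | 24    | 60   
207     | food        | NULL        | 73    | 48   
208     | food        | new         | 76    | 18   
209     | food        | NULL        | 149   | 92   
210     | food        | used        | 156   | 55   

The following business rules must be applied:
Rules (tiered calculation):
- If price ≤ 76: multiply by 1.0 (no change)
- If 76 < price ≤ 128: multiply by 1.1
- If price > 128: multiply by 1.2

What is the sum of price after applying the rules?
1013.0

Step 1: Tier 1 (price ≤ 76): 6 records, sum = 324 × 1.0 = 324.0
Step 2: Tier 2 (76 < price ≤ 128): 1 records, sum = 94 × 1.1 = 103.4
Step 3: Tier 3 (price > 128): 3 records, sum = 488 × 1.2 = 585.6
Step 4: Final sum = 324.0 + 103.4 + 585.6 = 1013.0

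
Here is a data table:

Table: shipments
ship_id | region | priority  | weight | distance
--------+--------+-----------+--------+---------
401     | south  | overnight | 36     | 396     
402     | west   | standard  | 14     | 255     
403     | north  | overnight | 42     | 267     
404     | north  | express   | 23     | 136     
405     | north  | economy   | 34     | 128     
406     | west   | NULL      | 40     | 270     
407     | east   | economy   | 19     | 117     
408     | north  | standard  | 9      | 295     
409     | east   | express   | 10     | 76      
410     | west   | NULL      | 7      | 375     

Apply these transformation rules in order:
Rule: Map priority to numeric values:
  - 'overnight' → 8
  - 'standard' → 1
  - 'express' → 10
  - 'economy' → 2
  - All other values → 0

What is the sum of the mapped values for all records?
42

Step 1: Apply mapping to each record
Step 2: Count by status:
  'overnight': 2 records × 8 = 16
  'standard': 2 records × 1 = 2
  'express': 2 records × 10 = 20
  'economy': 2 records × 2 = 4
Step 3: Sum all mapped values = 42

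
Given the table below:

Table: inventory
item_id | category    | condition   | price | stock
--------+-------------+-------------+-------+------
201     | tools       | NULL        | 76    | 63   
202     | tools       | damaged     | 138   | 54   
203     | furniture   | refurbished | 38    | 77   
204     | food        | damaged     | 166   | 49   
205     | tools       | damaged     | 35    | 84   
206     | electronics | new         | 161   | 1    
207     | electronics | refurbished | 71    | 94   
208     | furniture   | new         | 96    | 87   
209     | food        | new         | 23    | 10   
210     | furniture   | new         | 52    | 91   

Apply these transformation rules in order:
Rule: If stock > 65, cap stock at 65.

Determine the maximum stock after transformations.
65

Step 1: Original maximum stock = 94
Step 2: Apply cap at 65
Step 3: 5 records had stock > 65 and were capped
Step 4: Maximum after transformation = 65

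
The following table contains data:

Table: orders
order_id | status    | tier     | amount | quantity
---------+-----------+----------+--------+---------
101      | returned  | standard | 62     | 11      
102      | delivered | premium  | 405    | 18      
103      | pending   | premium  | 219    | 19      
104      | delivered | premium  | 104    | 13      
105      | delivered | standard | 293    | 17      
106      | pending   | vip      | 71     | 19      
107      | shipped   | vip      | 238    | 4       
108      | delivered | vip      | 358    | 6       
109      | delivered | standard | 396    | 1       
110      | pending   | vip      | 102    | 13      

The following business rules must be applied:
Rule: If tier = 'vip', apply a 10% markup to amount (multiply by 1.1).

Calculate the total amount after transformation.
2324.9

Step 1: Records with tier = 'vip' have total amount = 769
Step 2: Apply multiplier: 769 × 1.1 = 845.9
Step 3: Other records total: 1479
Step 4: Final sum = 845.9 + 1479 = 2324.9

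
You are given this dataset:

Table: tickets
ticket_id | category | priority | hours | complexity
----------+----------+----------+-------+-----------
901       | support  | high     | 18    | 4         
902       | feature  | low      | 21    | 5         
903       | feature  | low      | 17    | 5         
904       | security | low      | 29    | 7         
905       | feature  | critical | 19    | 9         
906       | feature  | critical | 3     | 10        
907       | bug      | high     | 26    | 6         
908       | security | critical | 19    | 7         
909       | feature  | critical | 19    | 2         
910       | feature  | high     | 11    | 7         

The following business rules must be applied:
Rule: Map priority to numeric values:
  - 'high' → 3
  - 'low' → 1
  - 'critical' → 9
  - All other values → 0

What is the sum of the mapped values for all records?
48

Step 1: Apply mapping to each record
Step 2: Count by status:
  'high': 3 records × 3 = 9
  'low': 3 records × 1 = 3
  'critical': 4 records × 9 = 36
Step 3: Sum all mapped values = 48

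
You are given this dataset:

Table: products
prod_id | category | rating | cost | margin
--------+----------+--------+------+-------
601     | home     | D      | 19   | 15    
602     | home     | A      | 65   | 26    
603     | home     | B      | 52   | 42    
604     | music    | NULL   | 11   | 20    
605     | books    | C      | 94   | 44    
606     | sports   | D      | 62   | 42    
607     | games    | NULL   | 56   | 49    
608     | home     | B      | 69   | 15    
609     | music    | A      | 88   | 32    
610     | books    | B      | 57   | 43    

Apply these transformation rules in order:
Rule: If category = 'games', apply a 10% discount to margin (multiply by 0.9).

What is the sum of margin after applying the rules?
323.1

Step 1: Records with category = 'games' have total margin = 49
Step 2: Apply multiplier: 49 × 0.9 = 44.1
Step 3: Other records total: 279
Step 4: Final sum = 44.1 + 279 = 323.1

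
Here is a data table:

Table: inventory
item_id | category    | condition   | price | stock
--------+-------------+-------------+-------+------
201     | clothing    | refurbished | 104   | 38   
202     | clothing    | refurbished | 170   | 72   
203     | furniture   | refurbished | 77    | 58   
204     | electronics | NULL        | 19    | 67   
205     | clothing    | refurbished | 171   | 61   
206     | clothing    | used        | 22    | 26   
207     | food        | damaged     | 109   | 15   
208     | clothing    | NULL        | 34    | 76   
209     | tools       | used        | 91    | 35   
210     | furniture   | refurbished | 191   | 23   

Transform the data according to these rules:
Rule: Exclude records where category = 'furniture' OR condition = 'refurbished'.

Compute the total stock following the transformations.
219

Step 1: Find records where category = 'furniture' OR condition = 'refurbished'
Step 2: 5 records match, summing to 252
Step 3: Original sum: 471
Step 4: Remaining sum = 471 - 252 = 219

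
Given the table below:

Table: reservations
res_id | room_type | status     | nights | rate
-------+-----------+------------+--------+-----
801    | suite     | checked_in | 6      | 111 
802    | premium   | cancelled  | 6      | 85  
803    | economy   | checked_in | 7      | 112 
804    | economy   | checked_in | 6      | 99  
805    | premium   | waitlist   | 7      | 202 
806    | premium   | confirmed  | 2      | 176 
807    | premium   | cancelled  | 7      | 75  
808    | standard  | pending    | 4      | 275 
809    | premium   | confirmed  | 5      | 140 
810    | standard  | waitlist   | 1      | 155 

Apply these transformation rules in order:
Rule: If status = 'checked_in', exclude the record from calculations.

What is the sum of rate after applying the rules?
1108

Step 1: Identify records where status = 'checked_in'
Step 2: The excluded records sum to 322
Step 3: Original total rate = 1430
Step 4: Remaining total = 1430 - 322 = 1108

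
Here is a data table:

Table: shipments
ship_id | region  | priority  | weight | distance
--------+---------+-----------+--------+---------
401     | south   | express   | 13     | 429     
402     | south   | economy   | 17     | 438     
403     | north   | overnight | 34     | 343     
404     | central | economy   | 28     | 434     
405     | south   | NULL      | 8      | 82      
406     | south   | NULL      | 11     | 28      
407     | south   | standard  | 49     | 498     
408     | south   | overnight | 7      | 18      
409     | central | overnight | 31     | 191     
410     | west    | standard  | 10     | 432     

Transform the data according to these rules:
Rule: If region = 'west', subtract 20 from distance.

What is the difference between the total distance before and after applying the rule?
20

Step 1: Original sum of distance = 2893
Step 2: 1 records have region = 'west'
Step 3: Each affected record changes by -20
Step 4: Total change = 1 × -20 = -20
Step 5: New sum = 2893 + -20 = 2873
Step 6: Difference = |2873 - 2893| = 20
        (Sum decreased by 20)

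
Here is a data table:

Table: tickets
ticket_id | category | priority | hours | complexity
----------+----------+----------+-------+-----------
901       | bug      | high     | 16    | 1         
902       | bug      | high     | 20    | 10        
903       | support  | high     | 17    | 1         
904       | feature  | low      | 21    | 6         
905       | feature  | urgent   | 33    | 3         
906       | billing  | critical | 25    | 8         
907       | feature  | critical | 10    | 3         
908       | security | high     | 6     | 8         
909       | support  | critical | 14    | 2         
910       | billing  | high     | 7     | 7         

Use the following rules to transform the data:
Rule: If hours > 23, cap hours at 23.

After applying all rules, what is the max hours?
23

Step 1: Original maximum hours = 33
Step 2: Apply cap at 23
Step 3: 2 records had hours > 23 and were capped
Step 4: Maximum after transformation = 23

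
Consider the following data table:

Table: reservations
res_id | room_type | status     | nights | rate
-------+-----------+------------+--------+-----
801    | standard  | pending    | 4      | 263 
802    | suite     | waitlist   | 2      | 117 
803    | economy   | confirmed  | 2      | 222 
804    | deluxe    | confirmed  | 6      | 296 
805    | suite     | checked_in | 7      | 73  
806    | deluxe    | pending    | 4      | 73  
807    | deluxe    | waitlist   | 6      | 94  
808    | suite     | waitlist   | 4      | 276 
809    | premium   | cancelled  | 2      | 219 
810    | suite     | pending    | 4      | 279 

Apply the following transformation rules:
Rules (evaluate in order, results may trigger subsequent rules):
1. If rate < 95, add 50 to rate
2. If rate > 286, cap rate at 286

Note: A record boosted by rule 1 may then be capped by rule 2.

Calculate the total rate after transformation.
2052

Step 1: Apply rule 1 to records with rate < 95
  - 3 records get bonus of 50
  - Of these, 0 records then exceed 286 and get capped
Step 2: Apply rule 2 to records with rate > 286
  - 1 records (original) are capped
Step 3: Calculate final sum = 2052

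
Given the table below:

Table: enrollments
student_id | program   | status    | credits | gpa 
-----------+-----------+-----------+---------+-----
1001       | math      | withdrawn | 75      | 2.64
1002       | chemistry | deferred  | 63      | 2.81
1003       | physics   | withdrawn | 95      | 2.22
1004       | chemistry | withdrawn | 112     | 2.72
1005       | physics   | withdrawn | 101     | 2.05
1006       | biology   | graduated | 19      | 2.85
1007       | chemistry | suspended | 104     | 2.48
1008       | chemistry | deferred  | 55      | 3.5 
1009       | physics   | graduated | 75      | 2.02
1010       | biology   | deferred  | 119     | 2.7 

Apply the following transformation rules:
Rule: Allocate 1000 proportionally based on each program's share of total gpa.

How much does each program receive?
biology: 213.54, chemistry: 442.86, math: 101.58, physics: 242.02

Step 1: Calculate total gpa = 25.99
Step 2: Calculate each program's proportion:
  biology: 5.55/25.99 = 21.35% → 213.54
  chemistry: 11.51/25.99 = 44.29% → 442.86
  math: 2.64/25.99 = 10.16% → 101.58
  physics: 6.29/25.99 = 24.20% → 242.02
Step 3: Verify: sum of allocations ≈ 1000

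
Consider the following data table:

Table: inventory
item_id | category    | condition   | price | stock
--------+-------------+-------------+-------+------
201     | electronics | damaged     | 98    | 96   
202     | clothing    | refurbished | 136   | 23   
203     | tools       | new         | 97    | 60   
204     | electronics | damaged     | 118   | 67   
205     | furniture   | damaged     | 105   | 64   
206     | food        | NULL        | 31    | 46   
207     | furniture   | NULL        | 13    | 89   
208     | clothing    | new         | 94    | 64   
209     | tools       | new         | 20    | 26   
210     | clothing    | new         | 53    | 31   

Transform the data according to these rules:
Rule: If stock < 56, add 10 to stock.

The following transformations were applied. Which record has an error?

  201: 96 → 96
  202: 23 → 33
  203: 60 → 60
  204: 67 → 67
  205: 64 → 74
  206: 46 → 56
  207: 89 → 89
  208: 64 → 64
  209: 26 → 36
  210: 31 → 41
Record 205 has an error. The correct transformed value should be 64, not 74.

Step 1: Check each record against the rule
Step 2: Record 205 has stock = 64
Step 3: Since 64 >= 56, the bonus should not have been applied
Step 4: Correct value = 64, but claimed value = 74
Conclusion: Record 205 has the error.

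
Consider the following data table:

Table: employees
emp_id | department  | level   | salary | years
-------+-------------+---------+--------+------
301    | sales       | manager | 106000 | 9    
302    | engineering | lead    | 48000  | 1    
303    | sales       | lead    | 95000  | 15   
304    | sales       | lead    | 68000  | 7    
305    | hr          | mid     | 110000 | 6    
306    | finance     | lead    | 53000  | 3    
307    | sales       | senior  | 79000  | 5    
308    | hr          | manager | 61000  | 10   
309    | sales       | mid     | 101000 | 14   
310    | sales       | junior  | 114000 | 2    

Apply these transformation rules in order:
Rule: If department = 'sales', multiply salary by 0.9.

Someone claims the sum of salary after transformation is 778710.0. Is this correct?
No, the correct result is 778700.0.

Step 1: Calculate the correct sum after transformation
Step 2: Apply multiplier 0.9 to records where department = 'sales'
Step 3: Correct result = 778700.0
Step 4: Claimed result = 778710.0
Step 5: 778700.0 ≠ 778710.0
Conclusion: The claimed result is incorrect. The correct answer is 778700.0.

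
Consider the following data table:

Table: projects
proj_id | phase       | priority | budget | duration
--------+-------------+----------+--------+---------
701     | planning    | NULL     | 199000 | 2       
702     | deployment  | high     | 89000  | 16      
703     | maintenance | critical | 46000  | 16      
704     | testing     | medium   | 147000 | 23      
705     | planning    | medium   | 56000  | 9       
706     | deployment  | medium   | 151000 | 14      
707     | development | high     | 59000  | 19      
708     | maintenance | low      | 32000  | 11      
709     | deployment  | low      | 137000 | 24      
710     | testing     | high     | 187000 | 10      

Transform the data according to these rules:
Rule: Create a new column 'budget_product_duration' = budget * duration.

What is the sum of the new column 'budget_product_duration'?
15188000

Step 1: For each record, compute budget * duration
Example calculations:
  199000 * 2 = 398000
  89000 * 16 = 1424000
  46000 * 16 = 736000
  ...
Step 2: Sum all derived values
Step 3: Total = 15188000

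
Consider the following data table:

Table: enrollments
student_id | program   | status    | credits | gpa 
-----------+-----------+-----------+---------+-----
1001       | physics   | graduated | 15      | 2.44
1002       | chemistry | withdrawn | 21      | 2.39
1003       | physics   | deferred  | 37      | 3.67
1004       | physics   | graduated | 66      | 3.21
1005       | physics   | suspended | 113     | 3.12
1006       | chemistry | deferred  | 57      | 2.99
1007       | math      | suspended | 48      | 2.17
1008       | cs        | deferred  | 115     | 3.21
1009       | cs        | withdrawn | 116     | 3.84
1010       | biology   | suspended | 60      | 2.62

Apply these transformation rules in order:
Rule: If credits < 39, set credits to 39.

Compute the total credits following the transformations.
692

Step 1: 3 records have credits < 39
Step 2: These records originally summed to 73
Step 3: After setting to minimum: 3 × 39 = 117
Step 4: Unaffected records sum: 575
Step 5: Final sum = 117 + 575 = 692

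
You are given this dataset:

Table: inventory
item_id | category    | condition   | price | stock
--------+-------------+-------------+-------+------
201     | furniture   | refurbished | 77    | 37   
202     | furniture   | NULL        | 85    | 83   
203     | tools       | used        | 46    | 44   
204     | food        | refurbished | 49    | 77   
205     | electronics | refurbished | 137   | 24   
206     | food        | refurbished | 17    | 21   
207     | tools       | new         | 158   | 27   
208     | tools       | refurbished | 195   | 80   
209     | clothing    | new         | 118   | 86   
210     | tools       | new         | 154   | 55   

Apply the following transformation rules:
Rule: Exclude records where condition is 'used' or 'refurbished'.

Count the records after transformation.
4

Step 1: Count records to exclude
  - 1 (used) + 5 (refurbished) = 6 records
Step 2: Total records: 10
Step 3: Remaining = 10 - 6 = 4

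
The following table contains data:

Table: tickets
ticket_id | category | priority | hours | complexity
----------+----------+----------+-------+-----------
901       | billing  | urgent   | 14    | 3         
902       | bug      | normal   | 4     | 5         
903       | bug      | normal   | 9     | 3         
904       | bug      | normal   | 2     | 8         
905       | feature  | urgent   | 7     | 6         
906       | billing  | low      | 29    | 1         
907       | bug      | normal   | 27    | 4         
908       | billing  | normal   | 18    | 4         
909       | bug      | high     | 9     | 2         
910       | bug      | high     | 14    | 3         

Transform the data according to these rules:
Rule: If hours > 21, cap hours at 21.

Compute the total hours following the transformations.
119

Step 1: 2 records have hours > 21
Step 2: These records originally summed to 56
Step 3: After capping: 2 × 21 = 42
Step 4: Unaffected records sum: 77
Step 5: Final sum = 42 + 77 = 119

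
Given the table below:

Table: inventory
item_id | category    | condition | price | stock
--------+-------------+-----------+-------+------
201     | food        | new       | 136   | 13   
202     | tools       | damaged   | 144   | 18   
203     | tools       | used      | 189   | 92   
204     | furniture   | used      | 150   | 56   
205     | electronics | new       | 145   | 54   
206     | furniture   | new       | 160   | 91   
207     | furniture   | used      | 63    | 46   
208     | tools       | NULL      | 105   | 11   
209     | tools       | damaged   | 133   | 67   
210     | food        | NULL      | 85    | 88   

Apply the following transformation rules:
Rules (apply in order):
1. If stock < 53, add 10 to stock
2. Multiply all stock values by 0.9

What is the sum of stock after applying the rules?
518.4

Step 1: Apply Rule 1 - Add 10 to records with stock < 53
  - 4 records affected: 88 + (4 × 10) = 128
  - Unaffected records: 448
  - Sum after Rule 1: 576
Step 2: Apply Rule 2 - Multiply all by 0.9
  - 576 × 0.9 = 518.4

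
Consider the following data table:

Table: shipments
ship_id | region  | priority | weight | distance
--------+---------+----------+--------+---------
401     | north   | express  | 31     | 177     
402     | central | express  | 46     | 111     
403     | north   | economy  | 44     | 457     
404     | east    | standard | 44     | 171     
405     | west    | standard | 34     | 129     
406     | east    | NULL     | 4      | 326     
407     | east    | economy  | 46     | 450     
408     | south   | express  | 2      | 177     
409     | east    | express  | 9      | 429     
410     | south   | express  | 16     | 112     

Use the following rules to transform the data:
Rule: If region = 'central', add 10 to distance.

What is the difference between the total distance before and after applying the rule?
10

Step 1: Original sum of distance = 2539
Step 2: 1 records have region = 'central'
Step 3: Each affected record changes by 10
Step 4: Total change = 1 × 10 = 10
Step 5: New sum = 2539 + 10 = 2549
Step 6: Difference = |2549 - 2539| = 10
        (Sum increased by 10)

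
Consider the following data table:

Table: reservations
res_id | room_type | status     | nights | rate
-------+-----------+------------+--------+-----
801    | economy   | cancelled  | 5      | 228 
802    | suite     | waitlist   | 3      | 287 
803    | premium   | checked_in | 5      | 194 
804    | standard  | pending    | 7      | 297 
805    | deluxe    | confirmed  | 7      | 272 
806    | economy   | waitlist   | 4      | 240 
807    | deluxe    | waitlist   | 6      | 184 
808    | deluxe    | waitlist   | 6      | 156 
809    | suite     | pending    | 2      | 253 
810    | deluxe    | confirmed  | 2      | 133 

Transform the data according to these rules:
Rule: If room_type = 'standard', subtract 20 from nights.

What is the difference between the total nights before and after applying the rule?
20

Step 1: Original sum of nights = 47
Step 2: 1 records have room_type = 'standard'
Step 3: Each affected record changes by -20
Step 4: Total change = 1 × -20 = -20
Step 5: New sum = 47 + -20 = 27
Step 6: Difference = |27 - 47| = 20
        (Sum decreased by 20)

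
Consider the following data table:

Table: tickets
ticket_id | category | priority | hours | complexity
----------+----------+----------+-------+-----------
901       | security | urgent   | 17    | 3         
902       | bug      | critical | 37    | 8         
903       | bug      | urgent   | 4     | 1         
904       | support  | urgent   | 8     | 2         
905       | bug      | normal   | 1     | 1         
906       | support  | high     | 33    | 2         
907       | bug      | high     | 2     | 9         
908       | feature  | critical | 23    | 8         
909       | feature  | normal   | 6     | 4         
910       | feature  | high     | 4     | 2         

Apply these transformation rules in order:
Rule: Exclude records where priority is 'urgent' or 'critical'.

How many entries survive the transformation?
5

Step 1: Count records to exclude
  - 3 (urgent) + 2 (critical) = 5 records
Step 2: Total records: 10
Step 3: Remaining = 10 - 5 = 5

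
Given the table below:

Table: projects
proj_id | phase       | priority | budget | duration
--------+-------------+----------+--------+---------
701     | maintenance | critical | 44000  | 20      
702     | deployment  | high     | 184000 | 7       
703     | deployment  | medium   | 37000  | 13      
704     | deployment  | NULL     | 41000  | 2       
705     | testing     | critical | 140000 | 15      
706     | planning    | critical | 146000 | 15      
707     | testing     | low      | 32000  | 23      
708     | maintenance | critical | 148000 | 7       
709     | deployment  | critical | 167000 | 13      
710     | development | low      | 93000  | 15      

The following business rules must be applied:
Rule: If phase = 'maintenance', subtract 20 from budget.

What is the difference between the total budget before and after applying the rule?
40

Step 1: Original sum of budget = 1032000
Step 2: 2 records have phase = 'maintenance'
Step 3: Each affected record changes by -20
Step 4: Total change = 2 × -20 = -40
Step 5: New sum = 1032000 + -40 = 1031960
Step 6: Difference = |1031960 - 1032000| = 40
        (Sum decreased by 40)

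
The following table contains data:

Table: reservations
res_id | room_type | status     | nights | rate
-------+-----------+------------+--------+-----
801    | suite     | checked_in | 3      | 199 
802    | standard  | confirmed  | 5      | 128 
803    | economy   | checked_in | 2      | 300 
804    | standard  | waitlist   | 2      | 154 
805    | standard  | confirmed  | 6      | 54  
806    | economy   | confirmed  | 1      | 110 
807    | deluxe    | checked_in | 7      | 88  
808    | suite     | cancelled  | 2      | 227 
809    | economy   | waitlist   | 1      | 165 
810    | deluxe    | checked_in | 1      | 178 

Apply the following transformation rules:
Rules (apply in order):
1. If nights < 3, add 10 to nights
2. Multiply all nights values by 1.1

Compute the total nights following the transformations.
99.0

Step 1: Apply Rule 1 - Add 10 to records with nights < 3
  - 6 records affected: 9 + (6 × 10) = 69
  - Unaffected records: 21
  - Sum after Rule 1: 90
Step 2: Apply Rule 2 - Multiply all by 1.1
  - 90 × 1.1 = 99.0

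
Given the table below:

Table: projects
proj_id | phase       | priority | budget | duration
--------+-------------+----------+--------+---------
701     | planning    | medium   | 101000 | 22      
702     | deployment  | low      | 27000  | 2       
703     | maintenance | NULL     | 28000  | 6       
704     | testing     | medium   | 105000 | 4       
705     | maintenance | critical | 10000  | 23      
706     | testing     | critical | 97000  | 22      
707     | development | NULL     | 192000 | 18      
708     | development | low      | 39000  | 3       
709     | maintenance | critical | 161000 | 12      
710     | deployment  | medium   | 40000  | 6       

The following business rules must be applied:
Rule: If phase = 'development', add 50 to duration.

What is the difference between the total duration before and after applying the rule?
100

Step 1: Original sum of duration = 118
Step 2: 2 records have phase = 'development'
Step 3: Each affected record changes by 50
Step 4: Total change = 2 × 50 = 100
Step 5: New sum = 118 + 100 = 218
Step 6: Difference = |218 - 118| = 100
        (Sum increased by 100)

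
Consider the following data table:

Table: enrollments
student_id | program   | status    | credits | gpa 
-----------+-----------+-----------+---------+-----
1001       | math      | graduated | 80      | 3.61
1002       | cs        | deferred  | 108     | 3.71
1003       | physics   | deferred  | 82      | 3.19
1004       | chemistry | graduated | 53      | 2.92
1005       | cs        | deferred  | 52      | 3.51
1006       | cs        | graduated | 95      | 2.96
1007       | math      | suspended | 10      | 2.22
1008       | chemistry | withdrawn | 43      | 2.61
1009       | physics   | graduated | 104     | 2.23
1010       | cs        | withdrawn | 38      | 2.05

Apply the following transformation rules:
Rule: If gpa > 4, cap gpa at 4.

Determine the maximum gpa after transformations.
3.71

Step 1: Original maximum gpa = 3.71
Step 2: Check cap of 4 against maximum
Step 3: No records exceed the cap (max 3.71 <= cap 4), so no capping applies
Step 4: Maximum after transformation = 3.71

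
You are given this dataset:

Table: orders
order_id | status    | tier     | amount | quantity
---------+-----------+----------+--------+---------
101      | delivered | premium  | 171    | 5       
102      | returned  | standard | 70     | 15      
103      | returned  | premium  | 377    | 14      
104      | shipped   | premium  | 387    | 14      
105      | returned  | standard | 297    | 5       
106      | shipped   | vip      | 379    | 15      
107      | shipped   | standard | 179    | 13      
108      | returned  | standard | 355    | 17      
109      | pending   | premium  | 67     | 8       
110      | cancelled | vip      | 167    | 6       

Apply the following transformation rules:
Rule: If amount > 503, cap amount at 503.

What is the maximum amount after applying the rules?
387

Step 1: Original maximum amount = 387
Step 2: Check cap of 503 against maximum
Step 3: No records exceed the cap (max 387 <= cap 503), so no capping applies
Step 4: Maximum after transformation = 387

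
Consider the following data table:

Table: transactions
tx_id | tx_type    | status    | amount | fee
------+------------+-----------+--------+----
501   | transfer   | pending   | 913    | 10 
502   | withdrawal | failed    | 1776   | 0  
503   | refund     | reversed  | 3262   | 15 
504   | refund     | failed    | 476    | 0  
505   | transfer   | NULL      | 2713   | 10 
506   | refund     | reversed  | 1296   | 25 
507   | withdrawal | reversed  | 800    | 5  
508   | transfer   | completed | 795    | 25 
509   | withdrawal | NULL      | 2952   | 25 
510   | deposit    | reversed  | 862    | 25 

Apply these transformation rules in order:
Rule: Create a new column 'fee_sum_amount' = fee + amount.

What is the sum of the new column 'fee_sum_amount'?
15985

Step 1: For each record, compute fee + amount
Example calculations:
  10 + 913 = 923
  0 + 1776 = 1776
  15 + 3262 = 3277
  ...
Step 2: Sum all derived values
Step 3: Total = 15985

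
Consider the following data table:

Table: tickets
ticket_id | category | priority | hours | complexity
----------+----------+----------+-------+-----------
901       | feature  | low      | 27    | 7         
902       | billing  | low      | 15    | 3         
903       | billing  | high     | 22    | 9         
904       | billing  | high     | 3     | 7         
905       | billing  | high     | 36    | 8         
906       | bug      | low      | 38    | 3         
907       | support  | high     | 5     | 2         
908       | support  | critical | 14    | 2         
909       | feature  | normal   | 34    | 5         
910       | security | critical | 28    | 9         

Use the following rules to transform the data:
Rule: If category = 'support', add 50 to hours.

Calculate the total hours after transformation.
322

Step 1: Count records where category = 'support': 2
Step 2: Total bonus added: 2 × 50 = 100
Step 3: Original sum of hours: 222
Step 4: Final sum = 222 + 100 = 322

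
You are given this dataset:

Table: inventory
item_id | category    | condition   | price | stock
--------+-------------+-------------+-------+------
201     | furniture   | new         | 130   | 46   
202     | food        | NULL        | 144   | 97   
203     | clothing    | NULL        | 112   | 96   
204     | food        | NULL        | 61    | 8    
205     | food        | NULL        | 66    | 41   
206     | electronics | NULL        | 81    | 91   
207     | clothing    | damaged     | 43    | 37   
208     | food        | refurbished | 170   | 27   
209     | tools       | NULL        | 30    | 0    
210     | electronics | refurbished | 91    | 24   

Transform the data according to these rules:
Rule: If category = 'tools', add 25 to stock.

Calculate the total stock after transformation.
492

Step 1: Count records where category = 'tools': 1
Step 2: Total bonus added: 1 × 25 = 25
Step 3: Original sum of stock: 467
Step 4: Final sum = 467 + 25 = 492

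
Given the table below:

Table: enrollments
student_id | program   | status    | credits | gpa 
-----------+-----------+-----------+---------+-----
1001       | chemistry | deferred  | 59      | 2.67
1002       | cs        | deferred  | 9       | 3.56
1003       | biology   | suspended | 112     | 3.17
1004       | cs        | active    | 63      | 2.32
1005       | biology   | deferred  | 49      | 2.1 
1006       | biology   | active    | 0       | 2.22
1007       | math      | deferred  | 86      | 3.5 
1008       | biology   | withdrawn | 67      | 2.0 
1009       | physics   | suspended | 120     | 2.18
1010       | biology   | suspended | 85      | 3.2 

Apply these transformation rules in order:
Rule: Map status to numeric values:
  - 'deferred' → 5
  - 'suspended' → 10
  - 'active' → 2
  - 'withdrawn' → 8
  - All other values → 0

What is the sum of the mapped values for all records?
62

Step 1: Apply mapping to each record
Step 2: Count by status:
  'deferred': 4 records × 5 = 20
  'suspended': 3 records × 10 = 30
  'active': 2 records × 2 = 4
  'withdrawn': 1 records × 8 = 8
Step 3: Sum all mapped values = 62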